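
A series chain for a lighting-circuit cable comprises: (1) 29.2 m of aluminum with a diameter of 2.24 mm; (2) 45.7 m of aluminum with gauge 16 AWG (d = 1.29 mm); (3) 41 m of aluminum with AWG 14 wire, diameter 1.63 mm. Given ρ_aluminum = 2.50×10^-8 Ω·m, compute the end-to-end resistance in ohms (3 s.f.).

Seg 1: A = π(d/2)² = π(1.1200e-03 m)² = 3.941e-06 m²
R_1 = (2.50×10^-8)(29.2)/(3.941e-06) = 0.1852 Ω
Seg 2: A = π(1.29/2 mm)² = π(6.4500e-04 m)² = 1.307e-06 m²
R_2 = (2.50×10^-8)(45.7)/(1.307e-06) = 0.8742 Ω
Seg 3: A = π(1.63/2 mm)² = π(8.1500e-04 m)² = 2.087e-06 m²
R_3 = (2.50×10^-8)(41)/(2.087e-06) = 0.4912 Ω
R_total = R_1 + R_2 + R_3 = 1.55 Ω

1.55 Ω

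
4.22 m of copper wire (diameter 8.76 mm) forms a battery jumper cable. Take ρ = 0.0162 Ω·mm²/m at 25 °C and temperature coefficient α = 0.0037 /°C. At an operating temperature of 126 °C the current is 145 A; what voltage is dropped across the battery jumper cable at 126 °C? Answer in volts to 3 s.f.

ρ = 0.0162 Ω·mm²/m = 1.62×10^-8 Ω·m
A = π(d/2)² = π(4.3800e-03 m)² = 6.027e-05 m²
R₍25₎ = ρL/A = (1.62×10^-8)(4.22)/(6.027e-05) = 0.001134 Ω
R₍126₎ = R₍25₎(1 + αΔT) = 0.001134 × (1 + 0.0037×101) = 0.001558 Ω
V = IR = 145 × 0.001558 = 0.226 V

0.226 V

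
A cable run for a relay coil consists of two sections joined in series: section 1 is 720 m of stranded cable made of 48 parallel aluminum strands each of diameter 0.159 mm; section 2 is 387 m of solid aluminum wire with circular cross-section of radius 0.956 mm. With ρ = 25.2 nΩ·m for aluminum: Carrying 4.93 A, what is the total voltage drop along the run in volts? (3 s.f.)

ρ = 25.2 nΩ·m = 2.52×10^-8 Ω·m
Section 1: A_strand = π(7.9500e-05)² = 1.986e-08 m²; R₁ = ρL/(N·A_s) = (2.52×10^-8)(720)/(48×1.986e-08) = 19.04 Ω
Section 2: A = πr² = π(9.5600e-04 m)² = 2.871e-06 m²
R₂ = (2.52×10^-8)(387)/(2.871e-06) = 3.397 Ω
R = R₁ + R₂ = 22.43 Ω
V = IR = 4.93 × 22.43 = 111 V

111 V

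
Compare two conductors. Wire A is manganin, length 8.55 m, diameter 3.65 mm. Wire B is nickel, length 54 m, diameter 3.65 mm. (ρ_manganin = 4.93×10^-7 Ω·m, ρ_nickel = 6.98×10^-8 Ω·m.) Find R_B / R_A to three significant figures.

0.894

R ∝ ρL/d², so R_B/R_A = (ρ_B/ρ_A) × (L_B/L_A)
= (6.98×10^-8/4.93×10^-7) × (54/8.55) = 0.894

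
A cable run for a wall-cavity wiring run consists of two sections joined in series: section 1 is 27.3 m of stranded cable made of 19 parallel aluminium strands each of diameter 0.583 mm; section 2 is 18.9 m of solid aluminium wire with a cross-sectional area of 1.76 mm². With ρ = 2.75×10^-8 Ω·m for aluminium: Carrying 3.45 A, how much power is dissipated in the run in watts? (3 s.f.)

5.28 W

Section 1: A_strand = π(2.9150e-04)² = 2.669e-07 m²; R₁ = ρL/(N·A_s) = (2.75×10^-8)(27.3)/(19×2.669e-07) = 0.148 Ω
Section 2: A = 1.76 mm² = 1.760e-06 m²
R₂ = (2.75×10^-8)(18.9)/(1.760e-06) = 0.2953 Ω
R = R₁ + R₂ = 0.4433 Ω
P = I²R = (3.45)² × 0.4433 = 5.28 W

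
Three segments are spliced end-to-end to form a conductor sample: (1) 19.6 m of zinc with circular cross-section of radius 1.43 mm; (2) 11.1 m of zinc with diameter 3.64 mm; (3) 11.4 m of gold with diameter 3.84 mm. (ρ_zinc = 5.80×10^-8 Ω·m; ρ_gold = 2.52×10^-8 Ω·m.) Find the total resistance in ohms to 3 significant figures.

Seg 1: A = πr² = π(1.4300e-03 m)² = 6.424e-06 m²
R_1 = (5.80×10^-8)(19.6)/(6.424e-06) = 0.177 Ω
Seg 2: A = π(d/2)² = π(1.8200e-03 m)² = 1.041e-05 m²
R_2 = (5.80×10^-8)(11.1)/(1.041e-05) = 0.06187 Ω
Seg 3: A = π(d/2)² = π(1.9200e-03 m)² = 1.158e-05 m²
R_3 = (2.52×10^-8)(11.4)/(1.158e-05) = 0.02481 Ω
R_total = R_1 + R_2 + R_3 = 0.264 Ω

0.264 Ω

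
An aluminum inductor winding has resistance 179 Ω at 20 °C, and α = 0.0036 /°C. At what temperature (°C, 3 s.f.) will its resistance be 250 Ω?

R = R₀(1 + α(T − T₀)) ⇒ T = T₀ + (R/R₀ − 1)/α
T = 20 + (250/179 − 1)/0.0036 = 20 + (0.3966)/0.0036 = 130 °C

130 °C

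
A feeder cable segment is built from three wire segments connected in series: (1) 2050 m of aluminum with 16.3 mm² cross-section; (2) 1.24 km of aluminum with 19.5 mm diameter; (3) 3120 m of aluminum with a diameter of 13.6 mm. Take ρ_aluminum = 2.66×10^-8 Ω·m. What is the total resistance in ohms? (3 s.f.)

Seg 1: A = 16.3 mm² = 1.630e-05 m²
R_1 = (2.66×10^-8)(2050)/(1.630e-05) = 3.345 Ω
Seg 2: A = π(d/2)² = π(9.7500e-03 m)² = 2.986e-04 m²
R_2 = (2.66×10^-8)(1240)/(2.986e-04) = 0.1104 Ω
Seg 3: A = π(d/2)² = π(6.8000e-03 m)² = 1.453e-04 m²
R_3 = (2.66×10^-8)(3120)/(1.453e-04) = 0.5713 Ω
R_total = R_1 + R_2 + R_3 = 4.03 Ω

4.03 Ω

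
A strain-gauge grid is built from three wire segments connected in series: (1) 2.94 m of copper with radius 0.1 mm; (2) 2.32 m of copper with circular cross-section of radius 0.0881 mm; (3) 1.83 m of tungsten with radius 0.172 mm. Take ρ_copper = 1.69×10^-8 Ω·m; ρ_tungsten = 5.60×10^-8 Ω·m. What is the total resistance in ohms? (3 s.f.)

4.29 Ω

Seg 1: A = πr² = π(1.0000e-04 m)² = 3.142e-08 m²
R_1 = (1.69×10^-8)(2.94)/(3.142e-08) = 1.582 Ω
Seg 2: A = πr² = π(8.8100e-05 m)² = 2.438e-08 m²
R_2 = (1.69×10^-8)(2.32)/(2.438e-08) = 1.608 Ω
Seg 3: A = πr² = π(1.7200e-04 m)² = 9.294e-08 m²
R_3 = (5.60×10^-8)(1.83)/(9.294e-08) = 1.103 Ω
R_total = R_1 + R_2 + R_3 = 4.29 Ω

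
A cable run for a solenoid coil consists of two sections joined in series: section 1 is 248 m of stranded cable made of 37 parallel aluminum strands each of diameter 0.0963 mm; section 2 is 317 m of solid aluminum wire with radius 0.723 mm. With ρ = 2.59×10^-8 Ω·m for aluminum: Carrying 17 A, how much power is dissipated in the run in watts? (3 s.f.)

Section 1: A_strand = π(4.8150e-05)² = 7.284e-09 m²; R₁ = ρL/(N·A_s) = (2.59×10^-8)(248)/(37×7.284e-09) = 23.83 Ω
Section 2: A = πr² = π(7.2300e-04 m)² = 1.642e-06 m²
R₂ = (2.59×10^-8)(317)/(1.642e-06) = 5 Ω
R = R₁ + R₂ = 28.83 Ω
P = I²R = (17)² × 28.83 = 8330 W

8330 W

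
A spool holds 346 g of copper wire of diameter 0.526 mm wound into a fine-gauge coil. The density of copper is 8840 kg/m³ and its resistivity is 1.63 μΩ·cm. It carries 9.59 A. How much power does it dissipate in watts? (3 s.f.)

ρ = 1.63 μΩ·cm = 1.63×10^-8 Ω·m
A = π(d/2)² = π(2.6300e-04 m)² = 2.1730e-07 m²
L = m/(density·A) = 0.346/(8840×2.1730e-07) = 180.1 m
R = ρL/A = (1.63×10^-8)(180.1)/(2.1730e-07) = 13.51 Ω
P = I²R = (9.59)² × 13.51 = 1240 W

1240 W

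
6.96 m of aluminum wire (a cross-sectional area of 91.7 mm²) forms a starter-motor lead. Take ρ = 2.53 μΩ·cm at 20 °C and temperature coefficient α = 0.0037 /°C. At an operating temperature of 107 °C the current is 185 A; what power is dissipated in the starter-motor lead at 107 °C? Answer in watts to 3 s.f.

86.9 W

ρ = 2.53 μΩ·cm = 2.53×10^-8 Ω·m
A = 91.7 mm² = 9.170e-05 m²
R₍20₎ = ρL/A = (2.53×10^-8)(6.96)/(9.170e-05) = 0.00192 Ω
R₍107₎ = R₍20₎(1 + αΔT) = 0.00192 × (1 + 0.0037×87) = 0.002538 Ω
P = I²R = (185)² × 0.002538 = 86.9 W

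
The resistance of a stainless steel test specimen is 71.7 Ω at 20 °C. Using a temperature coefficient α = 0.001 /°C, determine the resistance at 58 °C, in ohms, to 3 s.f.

74.4 Ω

ΔT = 58 − 20 = 38 °C
R = R₀(1 + αΔT) = 71.7 × (1 + 0.001×38) = 71.7 × 1.038 = 74.4 Ω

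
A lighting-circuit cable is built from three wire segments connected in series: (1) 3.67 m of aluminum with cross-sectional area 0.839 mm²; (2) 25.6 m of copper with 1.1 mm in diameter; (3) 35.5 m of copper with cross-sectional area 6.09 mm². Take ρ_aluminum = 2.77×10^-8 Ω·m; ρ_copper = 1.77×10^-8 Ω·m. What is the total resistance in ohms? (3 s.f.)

0.701 Ω

Seg 1: A = 0.839 mm² = 8.390e-07 m²
R_1 = (2.77×10^-8)(3.67)/(8.390e-07) = 0.1212 Ω
Seg 2: A = π(d/2)² = π(5.5000e-04 m)² = 9.503e-07 m²
R_2 = (1.77×10^-8)(25.6)/(9.503e-07) = 0.4768 Ω
Seg 3: A = 6.09 mm² = 6.090e-06 m²
R_3 = (1.77×10^-8)(35.5)/(6.090e-06) = 0.1032 Ω
R_total = R_1 + R_2 + R_3 = 0.701 Ω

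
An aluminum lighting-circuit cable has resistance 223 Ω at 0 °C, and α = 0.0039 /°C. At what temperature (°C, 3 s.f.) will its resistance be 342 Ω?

R = R₀(1 + α(T − T₀)) ⇒ T = T₀ + (R/R₀ − 1)/α
T = 0 + (342/223 − 1)/0.0039 = 0 + (0.5336)/0.0039 = 137 °C

137 °C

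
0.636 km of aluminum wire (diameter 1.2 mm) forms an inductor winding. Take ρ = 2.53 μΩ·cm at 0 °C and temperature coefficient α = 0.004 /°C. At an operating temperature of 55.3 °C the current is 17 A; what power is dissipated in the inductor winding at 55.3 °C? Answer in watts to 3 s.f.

5020 W

ρ = 2.53 μΩ·cm = 2.53×10^-8 Ω·m
A = π(d/2)² = π(6.0000e-04 m)² = 1.131e-06 m²
R₍0₎ = ρL/A = (2.53×10^-8)(636)/(1.131e-06) = 14.23 Ω
R₍55.3₎ = R₍0₎(1 + αΔT) = 14.23 × (1 + 0.004×55.3) = 17.37 Ω
P = I²R = (17)² × 17.37 = 5020 W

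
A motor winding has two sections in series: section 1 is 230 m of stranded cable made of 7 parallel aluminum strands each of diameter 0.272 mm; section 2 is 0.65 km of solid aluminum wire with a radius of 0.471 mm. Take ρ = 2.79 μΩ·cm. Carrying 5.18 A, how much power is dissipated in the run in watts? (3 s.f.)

1120 W

ρ = 2.79 μΩ·cm = 2.79×10^-8 Ω·m
Section 1: A_strand = π(1.3600e-04)² = 5.811e-08 m²; R₁ = ρL/(N·A_s) = (2.79×10^-8)(230)/(7×5.811e-08) = 15.78 Ω
Section 2: A = πr² = π(4.7100e-04 m)² = 6.969e-07 m²
R₂ = (2.79×10^-8)(650)/(6.969e-07) = 26.02 Ω
R = R₁ + R₂ = 41.8 Ω
P = I²R = (5.18)² × 41.8 = 1120 W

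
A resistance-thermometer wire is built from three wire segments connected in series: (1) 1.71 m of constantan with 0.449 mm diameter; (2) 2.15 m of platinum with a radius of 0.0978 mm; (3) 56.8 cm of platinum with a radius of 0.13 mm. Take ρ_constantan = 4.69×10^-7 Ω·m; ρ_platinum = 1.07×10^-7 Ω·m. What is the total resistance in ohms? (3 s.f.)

13.9 Ω

Seg 1: A = π(d/2)² = π(2.2450e-04 m)² = 1.583e-07 m²
R_1 = (4.69×10^-7)(1.71)/(1.583e-07) = 5.065 Ω
Seg 2: A = πr² = π(9.7800e-05 m)² = 3.005e-08 m²
R_2 = (1.07×10^-7)(2.15)/(3.005e-08) = 7.656 Ω
Seg 3: A = πr² = π(1.3000e-04 m)² = 5.309e-08 m²
R_3 = (1.07×10^-7)(0.568)/(5.309e-08) = 1.145 Ω
R_total = R_1 + R_2 + R_3 = 13.9 Ω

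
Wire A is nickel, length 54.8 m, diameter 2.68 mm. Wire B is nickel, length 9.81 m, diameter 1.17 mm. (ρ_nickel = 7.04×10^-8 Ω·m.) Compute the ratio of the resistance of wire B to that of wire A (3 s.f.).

R ∝ ρL/d², so R_B/R_A = (L_B/L_A) × (d_A/d_B)²
= (9.81/54.8) × (2.68/1.17)² = 0.939

0.939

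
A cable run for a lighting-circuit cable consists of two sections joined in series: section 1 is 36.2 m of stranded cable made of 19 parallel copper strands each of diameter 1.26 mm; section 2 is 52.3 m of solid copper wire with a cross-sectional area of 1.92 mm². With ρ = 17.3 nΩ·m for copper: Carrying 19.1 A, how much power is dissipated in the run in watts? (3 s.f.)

182 W

ρ = 17.3 nΩ·m = 1.73×10^-8 Ω·m
Section 1: A_strand = π(6.3000e-04)² = 1.247e-06 m²; R₁ = ρL/(N·A_s) = (1.73×10^-8)(36.2)/(19×1.247e-06) = 0.02643 Ω
Section 2: A = 1.92 mm² = 1.920e-06 m²
R₂ = (1.73×10^-8)(52.3)/(1.920e-06) = 0.4712 Ω
R = R₁ + R₂ = 0.4977 Ω
P = I²R = (19.1)² × 0.4977 = 182 W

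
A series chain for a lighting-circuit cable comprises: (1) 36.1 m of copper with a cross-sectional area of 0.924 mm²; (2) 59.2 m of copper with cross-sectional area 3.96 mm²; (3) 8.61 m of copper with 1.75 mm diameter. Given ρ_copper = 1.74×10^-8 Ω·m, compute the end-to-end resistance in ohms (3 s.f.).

1.00 Ω

Seg 1: A = 0.924 mm² = 9.240e-07 m²
R_1 = (1.74×10^-8)(36.1)/(9.240e-07) = 0.6798 Ω
Seg 2: A = 3.96 mm² = 3.960e-06 m²
R_2 = (1.74×10^-8)(59.2)/(3.960e-06) = 0.2601 Ω
Seg 3: A = π(d/2)² = π(8.7500e-04 m)² = 2.405e-06 m²
R_3 = (1.74×10^-8)(8.61)/(2.405e-06) = 0.06229 Ω
R_total = R_1 + R_2 + R_3 = 1.00 Ω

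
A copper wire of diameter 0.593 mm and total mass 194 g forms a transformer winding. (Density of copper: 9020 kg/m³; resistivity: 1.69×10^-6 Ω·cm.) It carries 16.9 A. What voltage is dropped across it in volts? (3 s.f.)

80.5 V

ρ = 1.69×10^-6 Ω·cm = 1.69×10^-8 Ω·m
A = π(d/2)² = π(2.9650e-04 m)² = 2.7618e-07 m²
L = m/(density·A) = 0.194/(9020×2.7618e-07) = 77.87 m
R = ρL/A = (1.69×10^-8)(77.87)/(2.7618e-07) = 4.765 Ω
V = IR = 16.9 × 4.765 = 80.5 V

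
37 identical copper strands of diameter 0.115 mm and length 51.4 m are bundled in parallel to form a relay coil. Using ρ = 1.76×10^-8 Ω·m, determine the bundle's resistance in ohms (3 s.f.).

2.35 Ω

A_strand = π(5.7500e-05 m)² = 1.039e-08 m²
R_strand = ρL/A = (1.76×10^-8)(51.4)/(1.039e-08) = 87.09 Ω
R_total = R_strand/N = 87.09/37 = 2.35 Ω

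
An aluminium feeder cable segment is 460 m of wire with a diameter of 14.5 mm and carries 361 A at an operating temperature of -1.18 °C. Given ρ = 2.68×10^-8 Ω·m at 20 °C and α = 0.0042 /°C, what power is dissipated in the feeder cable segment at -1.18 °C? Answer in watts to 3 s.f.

A = π(d/2)² = π(7.2500e-03 m)² = 1.651e-04 m²
R₍20₎ = ρL/A = (2.68×10^-8)(460)/(1.651e-04) = 0.07466 Ω
R₍-1.18₎ = R₍20₎(1 + αΔT) = 0.07466 × (1 + 0.0042×-21.2) = 0.06802 Ω
P = I²R = (361)² × 0.06802 = 8860 W

8860 W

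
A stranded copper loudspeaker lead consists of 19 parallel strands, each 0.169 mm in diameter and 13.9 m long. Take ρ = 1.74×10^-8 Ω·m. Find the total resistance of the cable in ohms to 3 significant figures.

0.567 Ω

A_strand = π(8.4500e-05 m)² = 2.243e-08 m²
R_strand = ρL/A = (1.74×10^-8)(13.9)/(2.243e-08) = 10.78 Ω
R_total = R_strand/N = 10.78/19 = 0.567 Ω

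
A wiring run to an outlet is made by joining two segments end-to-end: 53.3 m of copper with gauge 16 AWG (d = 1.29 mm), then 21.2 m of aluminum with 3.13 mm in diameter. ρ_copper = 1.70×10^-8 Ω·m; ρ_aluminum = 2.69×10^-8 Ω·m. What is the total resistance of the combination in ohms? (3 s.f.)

Segment 1: A = π(1.29/2 mm)² = π(6.4500e-04 m)² = 1.307e-06 m²
R₁ = ρL/A = (1.70×10^-8)(53.3)/(1.307e-06) = 0.6933 Ω
Segment 2: A = π(d/2)² = π(1.5650e-03 m)² = 7.694e-06 m²
R₂ = (2.69×10^-8)(21.2)/(7.694e-06) = 0.07412 Ω
R = R₁ + R₂ = 0.767 Ω

0.767 Ω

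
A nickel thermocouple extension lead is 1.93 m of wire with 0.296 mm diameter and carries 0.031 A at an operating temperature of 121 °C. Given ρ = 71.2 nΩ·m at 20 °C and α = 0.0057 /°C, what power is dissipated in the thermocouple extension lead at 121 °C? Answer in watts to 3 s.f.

0.00302 W

ρ = 71.2 nΩ·m = 7.12×10^-8 Ω·m
A = π(d/2)² = π(1.4800e-04 m)² = 6.881e-08 m²
R₍20₎ = ρL/A = (7.12×10^-8)(1.93)/(6.881e-08) = 1.997 Ω
R₍121₎ = R₍20₎(1 + αΔT) = 1.997 × (1 + 0.0057×101) = 3.147 Ω
P = I²R = (0.031)² × 3.147 = 0.00302 W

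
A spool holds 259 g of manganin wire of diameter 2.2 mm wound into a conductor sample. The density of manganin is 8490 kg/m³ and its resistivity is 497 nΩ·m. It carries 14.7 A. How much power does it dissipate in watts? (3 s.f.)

227 W

ρ = 497 nΩ·m = 4.97×10^-7 Ω·m
A = π(d/2)² = π(1.1000e-03 m)² = 3.8013e-06 m²
L = m/(density·A) = 0.259/(8490×3.8013e-06) = 8.025 m
R = ρL/A = (4.97×10^-7)(8.025)/(3.8013e-06) = 1.049 Ω
P = I²R = (14.7)² × 1.049 = 227 W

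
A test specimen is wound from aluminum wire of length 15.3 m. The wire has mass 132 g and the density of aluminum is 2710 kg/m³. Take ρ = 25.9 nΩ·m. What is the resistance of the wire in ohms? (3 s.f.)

0.124 Ω

ρ = 25.9 nΩ·m = 2.59×10^-8 Ω·m
A = m/(density·L) = 0.132/(2710×15.3) = 3.1836e-06 m²
R = ρL/A = (2.59×10^-8)(15.3)/(3.1836e-06) = 0.124 Ω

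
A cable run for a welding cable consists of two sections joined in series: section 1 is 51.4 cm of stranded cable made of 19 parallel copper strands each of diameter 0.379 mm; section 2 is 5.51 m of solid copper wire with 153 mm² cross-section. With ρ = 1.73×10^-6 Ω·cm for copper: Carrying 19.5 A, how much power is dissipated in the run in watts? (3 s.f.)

ρ = 1.73×10^-6 Ω·cm = 1.73×10^-8 Ω·m
Section 1: A_strand = π(1.8950e-04)² = 1.128e-07 m²; R₁ = ρL/(N·A_s) = (1.73×10^-8)(0.514)/(19×1.128e-07) = 0.004148 Ω
Section 2: A = 153 mm² = 1.530e-04 m²
R₂ = (1.73×10^-8)(5.51)/(1.530e-04) = 6.230×10^-4 Ω
R = R₁ + R₂ = 0.004771 Ω
P = I²R = (19.5)² × 0.004771 = 1.81 W

1.81 W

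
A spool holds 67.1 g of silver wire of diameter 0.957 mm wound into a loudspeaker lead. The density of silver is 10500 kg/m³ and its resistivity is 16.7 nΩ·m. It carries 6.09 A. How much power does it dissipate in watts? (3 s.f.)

ρ = 16.7 nΩ·m = 1.67×10^-8 Ω·m
A = π(d/2)² = π(4.7850e-04 m)² = 7.1931e-07 m²
L = m/(density·A) = 0.0671/(10500×7.1931e-07) = 8.884 m
R = ρL/A = (1.67×10^-8)(8.884)/(7.1931e-07) = 0.2063 Ω
P = I²R = (6.09)² × 0.2063 = 7.65 W

7.65 W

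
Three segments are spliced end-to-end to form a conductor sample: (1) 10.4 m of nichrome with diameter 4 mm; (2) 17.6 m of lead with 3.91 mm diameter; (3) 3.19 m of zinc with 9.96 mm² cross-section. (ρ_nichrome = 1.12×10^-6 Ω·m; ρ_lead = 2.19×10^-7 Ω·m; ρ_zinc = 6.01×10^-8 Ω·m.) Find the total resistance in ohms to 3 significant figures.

1.27 Ω

Seg 1: A = π(d/2)² = π(2.0000e-03 m)² = 1.257e-05 m²
R_1 = (1.12×10^-6)(10.4)/(1.257e-05) = 0.9269 Ω
Seg 2: A = π(d/2)² = π(1.9550e-03 m)² = 1.201e-05 m²
R_2 = (2.19×10^-7)(17.6)/(1.201e-05) = 0.321 Ω
Seg 3: A = 9.96 mm² = 9.960e-06 m²
R_3 = (6.01×10^-8)(3.19)/(9.960e-06) = 0.01925 Ω
R_total = R_1 + R_2 + R_3 = 1.27 Ω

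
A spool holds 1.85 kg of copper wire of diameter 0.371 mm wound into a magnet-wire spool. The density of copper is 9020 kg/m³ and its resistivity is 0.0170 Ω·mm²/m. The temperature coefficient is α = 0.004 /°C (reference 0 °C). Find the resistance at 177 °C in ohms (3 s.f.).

510 Ω

ρ = 0.0170 Ω·mm²/m = 1.70×10^-8 Ω·m
A = π(d/2)² = π(1.8550e-04 m)² = 1.0810e-07 m²
L = m/(density·A) = 1.85/(9020×1.0810e-07) = 1897 m
R = ρL/A = (1.70×10^-8)(1897)/(1.0810e-07) = 298.4 Ω
R(177 °C) = 298.4 × (1 + 0.004×177) = 510 Ω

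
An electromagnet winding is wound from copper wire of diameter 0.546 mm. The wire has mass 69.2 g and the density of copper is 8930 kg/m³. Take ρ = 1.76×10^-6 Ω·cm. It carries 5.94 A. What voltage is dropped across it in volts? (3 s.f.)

14.8 V

ρ = 1.76×10^-6 Ω·cm = 1.76×10^-8 Ω·m
A = π(d/2)² = π(2.7300e-04 m)² = 2.3414e-07 m²
L = m/(density·A) = 0.0692/(8930×2.3414e-07) = 33.1 m
R = ρL/A = (1.76×10^-8)(33.1)/(2.3414e-07) = 2.488 Ω
V = IR = 5.94 × 2.488 = 14.8 V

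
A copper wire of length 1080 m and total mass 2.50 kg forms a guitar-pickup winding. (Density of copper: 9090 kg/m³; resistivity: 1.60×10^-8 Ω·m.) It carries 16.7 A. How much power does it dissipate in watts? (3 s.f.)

A = m/(density·L) = 2.5/(9090×1080) = 2.5466e-07 m²
R = ρL/A = (1.60×10^-8)(1080)/(2.5466e-07) = 67.86 Ω
P = I²R = (16.7)² × 67.86 = 18900 W

18900 W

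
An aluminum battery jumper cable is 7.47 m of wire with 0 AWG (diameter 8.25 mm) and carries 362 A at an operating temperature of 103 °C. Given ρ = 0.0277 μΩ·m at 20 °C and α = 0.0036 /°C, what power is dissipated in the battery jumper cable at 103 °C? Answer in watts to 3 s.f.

ρ = 0.0277 μΩ·m = 2.77×10^-8 Ω·m
A = π(8.25/2 mm)² = π(4.1250e-03 m)² = 5.346e-05 m²
R₍20₎ = ρL/A = (2.77×10^-8)(7.47)/(5.346e-05) = 0.003871 Ω
R₍103₎ = R₍20₎(1 + αΔT) = 0.003871 × (1 + 0.0036×83) = 0.005027 Ω
P = I²R = (362)² × 0.005027 = 659 W

659 W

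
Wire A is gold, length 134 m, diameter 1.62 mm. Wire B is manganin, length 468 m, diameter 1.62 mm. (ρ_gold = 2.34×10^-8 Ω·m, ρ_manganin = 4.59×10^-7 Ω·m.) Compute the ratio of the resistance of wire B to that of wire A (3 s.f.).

68.5

R ∝ ρL/d², so R_B/R_A = (ρ_B/ρ_A) × (L_B/L_A)
= (4.59×10^-7/2.34×10^-8) × (468/134) = 68.5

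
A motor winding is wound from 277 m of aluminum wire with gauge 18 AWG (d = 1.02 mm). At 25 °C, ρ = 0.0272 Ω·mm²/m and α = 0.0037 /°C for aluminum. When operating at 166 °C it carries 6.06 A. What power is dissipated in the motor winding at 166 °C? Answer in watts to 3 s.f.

515 W

ρ = 0.0272 Ω·mm²/m = 2.72×10^-8 Ω·m
A = π(1.02/2 mm)² = π(5.1000e-04 m)² = 8.171e-07 m²
R₍25₎ = ρL/A = (2.72×10^-8)(277)/(8.171e-07) = 9.221 Ω
R₍166₎ = R₍25₎(1 + αΔT) = 9.221 × (1 + 0.0037×141) = 14.03 Ω
P = I²R = (6.06)² × 14.03 = 515 W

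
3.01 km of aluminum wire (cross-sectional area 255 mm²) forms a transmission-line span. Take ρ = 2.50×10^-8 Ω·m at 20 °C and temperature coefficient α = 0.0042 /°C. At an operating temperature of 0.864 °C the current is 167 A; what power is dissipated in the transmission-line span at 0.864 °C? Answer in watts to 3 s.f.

7570 W

A = 255 mm² = 2.550e-04 m²
R₍20₎ = ρL/A = (2.50×10^-8)(3010)/(2.550e-04) = 0.2951 Ω
R₍0.864₎ = R₍20₎(1 + αΔT) = 0.2951 × (1 + 0.0042×-19.1) = 0.2714 Ω
P = I²R = (167)² × 0.2714 = 7570 W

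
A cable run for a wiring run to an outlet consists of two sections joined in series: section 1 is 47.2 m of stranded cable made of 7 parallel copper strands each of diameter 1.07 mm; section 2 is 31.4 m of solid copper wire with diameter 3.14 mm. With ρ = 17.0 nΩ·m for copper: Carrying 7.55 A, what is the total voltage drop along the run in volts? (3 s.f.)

1.48 V

ρ = 17.0 nΩ·m = 1.70×10^-8 Ω·m
Section 1: A_strand = π(5.3500e-04)² = 8.992e-07 m²; R₁ = ρL/(N·A_s) = (1.70×10^-8)(47.2)/(7×8.992e-07) = 0.1275 Ω
Section 2: A = π(d/2)² = π(1.5700e-03 m)² = 7.744e-06 m²
R₂ = (1.70×10^-8)(31.4)/(7.744e-06) = 0.06893 Ω
R = R₁ + R₂ = 0.1964 Ω
V = IR = 7.55 × 0.1964 = 1.48 V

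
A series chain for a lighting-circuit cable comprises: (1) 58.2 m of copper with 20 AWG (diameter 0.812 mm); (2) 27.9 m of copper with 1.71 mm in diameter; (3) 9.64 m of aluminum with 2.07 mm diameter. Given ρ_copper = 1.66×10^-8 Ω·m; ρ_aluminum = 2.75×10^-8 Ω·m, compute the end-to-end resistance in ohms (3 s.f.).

2.15 Ω

Seg 1: A = π(0.812/2 mm)² = π(4.0600e-04 m)² = 5.178e-07 m²
R_1 = (1.66×10^-8)(58.2)/(5.178e-07) = 1.866 Ω
Seg 2: A = π(d/2)² = π(8.5500e-04 m)² = 2.297e-06 m²
R_2 = (1.66×10^-8)(27.9)/(2.297e-06) = 0.2017 Ω
Seg 3: A = π(d/2)² = π(1.0350e-03 m)² = 3.365e-06 m²
R_3 = (2.75×10^-8)(9.64)/(3.365e-06) = 0.07877 Ω
R_total = R_1 + R_2 + R_3 = 2.15 Ω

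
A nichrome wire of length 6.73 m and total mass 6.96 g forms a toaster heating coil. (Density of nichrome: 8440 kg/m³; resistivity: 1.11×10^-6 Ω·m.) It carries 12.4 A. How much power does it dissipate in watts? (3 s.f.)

A = m/(density·L) = 0.00696/(8440×6.73) = 1.2253e-07 m²
R = ρL/A = (1.11×10^-6)(6.73)/(1.2253e-07) = 60.97 Ω
P = I²R = (12.4)² × 60.97 = 9370 W

9370 W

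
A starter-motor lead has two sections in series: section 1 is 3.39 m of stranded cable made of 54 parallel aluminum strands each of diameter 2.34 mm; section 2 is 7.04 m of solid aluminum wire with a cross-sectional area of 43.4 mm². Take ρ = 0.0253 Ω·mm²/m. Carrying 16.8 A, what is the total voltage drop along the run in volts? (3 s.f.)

ρ = 0.0253 Ω·mm²/m = 2.53×10^-8 Ω·m
Section 1: A_strand = π(1.1700e-03)² = 4.301e-06 m²; R₁ = ρL/(N·A_s) = (2.53×10^-8)(3.39)/(54×4.301e-06) = 3.693×10^-4 Ω
Section 2: A = 43.4 mm² = 4.340e-05 m²
R₂ = (2.53×10^-8)(7.04)/(4.340e-05) = 0.004104 Ω
R = R₁ + R₂ = 0.004473 Ω
V = IR = 16.8 × 0.004473 = 0.0752 V

0.0752 V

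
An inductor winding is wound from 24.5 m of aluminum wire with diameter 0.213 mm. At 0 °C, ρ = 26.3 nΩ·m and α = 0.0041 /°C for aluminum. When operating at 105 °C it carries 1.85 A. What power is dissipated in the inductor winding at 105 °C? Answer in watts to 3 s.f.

88.5 W

ρ = 26.3 nΩ·m = 2.63×10^-8 Ω·m
A = π(d/2)² = π(1.0650e-04 m)² = 3.563e-08 m²
R₍0₎ = ρL/A = (2.63×10^-8)(24.5)/(3.563e-08) = 18.08 Ω
R₍105₎ = R₍0₎(1 + αΔT) = 18.08 × (1 + 0.0041×105) = 25.87 Ω
P = I²R = (1.85)² × 25.87 = 88.5 W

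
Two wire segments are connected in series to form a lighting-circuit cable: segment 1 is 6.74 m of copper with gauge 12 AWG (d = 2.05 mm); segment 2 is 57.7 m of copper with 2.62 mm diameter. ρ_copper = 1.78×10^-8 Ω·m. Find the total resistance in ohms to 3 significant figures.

Segment 1: A = π(2.05/2 mm)² = π(1.0250e-03 m)² = 3.301e-06 m²
R₁ = ρL/A = (1.78×10^-8)(6.74)/(3.301e-06) = 0.03635 Ω
Segment 2: A = π(d/2)² = π(1.3100e-03 m)² = 5.391e-06 m²
R₂ = (1.78×10^-8)(57.7)/(5.391e-06) = 0.1905 Ω
R = R₁ + R₂ = 0.227 Ω

0.227 Ω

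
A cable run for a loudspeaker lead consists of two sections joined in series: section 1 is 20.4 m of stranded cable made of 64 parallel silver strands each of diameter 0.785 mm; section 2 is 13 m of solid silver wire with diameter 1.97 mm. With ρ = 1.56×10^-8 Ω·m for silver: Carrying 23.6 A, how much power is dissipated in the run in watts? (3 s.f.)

42.8 W

Section 1: A_strand = π(3.9250e-04)² = 4.840e-07 m²; R₁ = ρL/(N·A_s) = (1.56×10^-8)(20.4)/(64×4.840e-07) = 0.01027 Ω
Section 2: A = π(d/2)² = π(9.8500e-04 m)² = 3.048e-06 m²
R₂ = (1.56×10^-8)(13)/(3.048e-06) = 0.06653 Ω
R = R₁ + R₂ = 0.07681 Ω
P = I²R = (23.6)² × 0.07681 = 42.8 W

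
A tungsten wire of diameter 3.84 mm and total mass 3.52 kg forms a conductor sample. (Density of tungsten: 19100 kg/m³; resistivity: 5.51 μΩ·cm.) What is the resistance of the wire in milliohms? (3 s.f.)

75.7 mΩ

ρ = 5.51 μΩ·cm = 5.51×10^-8 Ω·m
A = π(d/2)² = π(1.9200e-03 m)² = 1.1581e-05 m²
L = m/(density·A) = 3.52/(19100×1.1581e-05) = 15.91 m
R = ρL/A = (5.51×10^-8)(15.91)/(1.1581e-05) = 75.7 mΩ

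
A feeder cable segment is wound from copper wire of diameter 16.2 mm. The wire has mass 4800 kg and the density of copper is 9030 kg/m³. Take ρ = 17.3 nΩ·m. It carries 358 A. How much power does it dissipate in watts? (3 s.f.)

27700 W

ρ = 17.3 nΩ·m = 1.73×10^-8 Ω·m
A = π(d/2)² = π(8.1000e-03 m)² = 2.0612e-04 m²
L = m/(density·A) = 4800/(9030×2.0612e-04) = 2579 m
R = ρL/A = (1.73×10^-8)(2579)/(2.0612e-04) = 0.2165 Ω
P = I²R = (358)² × 0.2165 = 27700 W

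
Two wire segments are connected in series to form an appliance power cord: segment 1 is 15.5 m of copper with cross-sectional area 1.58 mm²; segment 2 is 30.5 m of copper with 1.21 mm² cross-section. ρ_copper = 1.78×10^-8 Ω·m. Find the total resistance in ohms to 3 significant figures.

Segment 1: A = 1.58 mm² = 1.580e-06 m²
R₁ = ρL/A = (1.78×10^-8)(15.5)/(1.580e-06) = 0.1746 Ω
Segment 2: A = 1.21 mm² = 1.210e-06 m²
R₂ = (1.78×10^-8)(30.5)/(1.210e-06) = 0.4487 Ω
R = R₁ + R₂ = 0.623 Ω

0.623 Ω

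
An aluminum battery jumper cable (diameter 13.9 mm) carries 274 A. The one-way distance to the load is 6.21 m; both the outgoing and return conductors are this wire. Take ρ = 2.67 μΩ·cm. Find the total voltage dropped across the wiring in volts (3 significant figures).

0.599 V

ρ = 2.67 μΩ·cm = 2.67×10^-8 Ω·m
A = π(d/2)² = π(6.9500e-03 m)² = 1.517e-04 m²
Total conductor length (both ways) L = 2 × 6.21 = 12.42 m
R = ρL/A = (2.67×10^-8)(12.42)/(1.517e-04) = 0.002185 Ω
V = IR = 274 × 0.002185 = 0.599 V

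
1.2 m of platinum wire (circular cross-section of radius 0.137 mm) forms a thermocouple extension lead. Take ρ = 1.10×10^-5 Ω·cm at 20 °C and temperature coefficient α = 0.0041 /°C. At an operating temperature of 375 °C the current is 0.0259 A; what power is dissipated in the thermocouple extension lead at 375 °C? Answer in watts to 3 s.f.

0.00369 W

ρ = 1.10×10^-5 Ω·cm = 1.10×10^-7 Ω·m
A = πr² = π(1.3700e-04 m)² = 5.896e-08 m²
R₍20₎ = ρL/A = (1.10×10^-7)(1.2)/(5.896e-08) = 2.239 Ω
R₍375₎ = R₍20₎(1 + αΔT) = 2.239 × (1 + 0.0041×355) = 5.497 Ω
P = I²R = (0.0259)² × 5.497 = 0.00369 W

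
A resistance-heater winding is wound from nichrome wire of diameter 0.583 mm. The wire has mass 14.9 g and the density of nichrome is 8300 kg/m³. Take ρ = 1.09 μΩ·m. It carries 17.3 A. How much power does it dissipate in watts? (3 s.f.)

ρ = 1.09 μΩ·m = 1.09×10^-6 Ω·m
A = π(d/2)² = π(2.9150e-04 m)² = 2.6695e-07 m²
L = m/(density·A) = 0.0149/(8300×2.6695e-07) = 6.725 m
R = ρL/A = (1.09×10^-6)(6.725)/(2.6695e-07) = 27.46 Ω
P = I²R = (17.3)² × 27.46 = 8220 W

8220 W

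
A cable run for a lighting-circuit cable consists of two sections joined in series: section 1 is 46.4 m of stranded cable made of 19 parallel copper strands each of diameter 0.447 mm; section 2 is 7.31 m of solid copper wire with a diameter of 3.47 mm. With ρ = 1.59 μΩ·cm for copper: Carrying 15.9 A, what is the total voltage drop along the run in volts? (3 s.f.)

ρ = 1.59 μΩ·cm = 1.59×10^-8 Ω·m
Section 1: A_strand = π(2.2350e-04)² = 1.569e-07 m²; R₁ = ρL/(N·A_s) = (1.59×10^-8)(46.4)/(19×1.569e-07) = 0.2474 Ω
Section 2: A = π(d/2)² = π(1.7350e-03 m)² = 9.457e-06 m²
R₂ = (1.59×10^-8)(7.31)/(9.457e-06) = 0.01229 Ω
R = R₁ + R₂ = 0.2597 Ω
V = IR = 15.9 × 0.2597 = 4.13 V

4.13 V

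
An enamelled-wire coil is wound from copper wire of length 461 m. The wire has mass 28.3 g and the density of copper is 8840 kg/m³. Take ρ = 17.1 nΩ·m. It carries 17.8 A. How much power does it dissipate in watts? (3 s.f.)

ρ = 17.1 nΩ·m = 1.71×10^-8 Ω·m
A = m/(density·L) = 0.0283/(8840×461) = 6.9444e-09 m²
R = ρL/A = (1.71×10^-8)(461)/(6.9444e-09) = 1135 Ω
P = I²R = (17.8)² × 1135 = 3.60×10^5 W

3.60×10^5 W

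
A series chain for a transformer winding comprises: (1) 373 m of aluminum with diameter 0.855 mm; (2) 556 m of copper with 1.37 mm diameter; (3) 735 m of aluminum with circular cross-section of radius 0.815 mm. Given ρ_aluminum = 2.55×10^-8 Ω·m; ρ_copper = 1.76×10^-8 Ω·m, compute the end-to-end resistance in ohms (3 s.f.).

Seg 1: A = π(d/2)² = π(4.2750e-04 m)² = 5.741e-07 m²
R_1 = (2.55×10^-8)(373)/(5.741e-07) = 16.57 Ω
Seg 2: A = π(d/2)² = π(6.8500e-04 m)² = 1.474e-06 m²
R_2 = (1.76×10^-8)(556)/(1.474e-06) = 6.638 Ω
Seg 3: A = πr² = π(8.1500e-04 m)² = 2.087e-06 m²
R_3 = (2.55×10^-8)(735)/(2.087e-06) = 8.982 Ω
R_total = R_1 + R_2 + R_3 = 32.2 Ω

32.2 Ω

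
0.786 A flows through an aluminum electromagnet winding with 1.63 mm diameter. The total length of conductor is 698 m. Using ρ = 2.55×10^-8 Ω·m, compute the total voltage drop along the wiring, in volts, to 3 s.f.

6.70 V

A = π(d/2)² = π(8.1500e-04 m)² = 2.087e-06 m²
R = ρL/A = (2.55×10^-8)(698)/(2.087e-06) = 8.53 Ω
V = IR = 0.786 × 8.53 = 6.70 V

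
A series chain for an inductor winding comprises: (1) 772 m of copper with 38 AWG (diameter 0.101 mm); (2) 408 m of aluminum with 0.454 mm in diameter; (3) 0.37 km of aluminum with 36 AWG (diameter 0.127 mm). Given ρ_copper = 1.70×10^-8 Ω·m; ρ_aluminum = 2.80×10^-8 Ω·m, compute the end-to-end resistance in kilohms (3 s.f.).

2.53 kΩ

Seg 1: A = π(0.101/2 mm)² = π(5.0500e-05 m)² = 8.012e-09 m²
R_1 = (1.70×10^-8)(772)/(8.012e-09) = 1638 Ω
Seg 2: A = π(d/2)² = π(2.2700e-04 m)² = 1.619e-07 m²
R_2 = (2.80×10^-8)(408)/(1.619e-07) = 70.57 Ω
Seg 3: A = π(0.127/2 mm)² = π(6.3500e-05 m)² = 1.267e-08 m²
R_3 = (2.80×10^-8)(370)/(1.267e-08) = 817.8 Ω
R_total = R_1 + R_2 + R_3 = 2.53 kΩ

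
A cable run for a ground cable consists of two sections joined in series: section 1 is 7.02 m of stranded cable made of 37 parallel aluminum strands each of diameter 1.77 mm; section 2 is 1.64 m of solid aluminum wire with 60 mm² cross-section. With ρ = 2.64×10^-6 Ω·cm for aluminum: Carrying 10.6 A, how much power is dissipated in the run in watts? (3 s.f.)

ρ = 2.64×10^-6 Ω·cm = 2.64×10^-8 Ω·m
Section 1: A_strand = π(8.8500e-04)² = 2.461e-06 m²; R₁ = ρL/(N·A_s) = (2.64×10^-8)(7.02)/(37×2.461e-06) = 0.002036 Ω
Section 2: A = 60 mm² = 6.000e-05 m²
R₂ = (2.64×10^-8)(1.64)/(6.000e-05) = 7.216×10^-4 Ω
R = R₁ + R₂ = 0.002757 Ω
P = I²R = (10.6)² × 0.002757 = 0.310 W

0.310 W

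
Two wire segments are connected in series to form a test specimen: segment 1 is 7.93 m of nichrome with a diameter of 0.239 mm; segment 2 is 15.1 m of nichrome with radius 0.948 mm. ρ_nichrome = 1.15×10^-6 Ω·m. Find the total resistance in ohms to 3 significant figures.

Segment 1: A = π(d/2)² = π(1.1950e-04 m)² = 4.486e-08 m²
R₁ = ρL/A = (1.15×10^-6)(7.93)/(4.486e-08) = 203.3 Ω
Segment 2: A = πr² = π(9.4800e-04 m)² = 2.823e-06 m²
R₂ = (1.15×10^-6)(15.1)/(2.823e-06) = 6.15 Ω
R = R₁ + R₂ = 209 Ω

209 Ω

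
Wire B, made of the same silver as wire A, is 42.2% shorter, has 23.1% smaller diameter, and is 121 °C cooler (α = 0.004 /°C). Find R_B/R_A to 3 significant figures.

0.504

R ∝ ρL/d² with ρ ∝ (1+αΔT), so R_B/R_A = (1 − 42.2/100) × (1 − 23.1/100)⁻² × (1 − 0.004×121)
= 0.578 × 1.691 × 0.516 = 0.504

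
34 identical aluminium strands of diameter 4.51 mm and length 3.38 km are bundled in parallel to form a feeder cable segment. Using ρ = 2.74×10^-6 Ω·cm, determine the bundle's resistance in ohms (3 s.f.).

0.171 Ω

ρ = 2.74×10^-6 Ω·cm = 2.74×10^-8 Ω·m
A_strand = π(2.2550e-03 m)² = 1.598e-05 m²
R_strand = ρL/A = (2.74×10^-8)(3380)/(1.598e-05) = 5.797 Ω
R_total = R_strand/N = 5.797/34 = 0.171 Ω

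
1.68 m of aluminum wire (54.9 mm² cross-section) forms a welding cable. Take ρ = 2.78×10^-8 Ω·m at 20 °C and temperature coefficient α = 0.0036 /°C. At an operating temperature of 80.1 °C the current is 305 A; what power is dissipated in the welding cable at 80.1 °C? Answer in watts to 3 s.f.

A = 54.9 mm² = 5.490e-05 m²
R₍20₎ = ρL/A = (2.78×10^-8)(1.68)/(5.490e-05) = 8.507×10^-4 Ω
R₍80.1₎ = R₍20₎(1 + αΔT) = 8.507×10^-4 × (1 + 0.0036×60.1) = 0.001035 Ω
P = I²R = (305)² × 0.001035 = 96.3 W

96.3 W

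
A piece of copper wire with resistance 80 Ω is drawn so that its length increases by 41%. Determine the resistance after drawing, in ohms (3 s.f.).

k = 1 + 41/100 = 1.41; volume constant ⇒ A' = A/k, so R' = k²R.
R' = 1.988 × 80 = 159 Ω

159 Ω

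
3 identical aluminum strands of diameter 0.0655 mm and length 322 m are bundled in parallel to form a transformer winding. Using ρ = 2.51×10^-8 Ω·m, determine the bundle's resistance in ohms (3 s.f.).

A_strand = π(3.2750e-05 m)² = 3.370e-09 m²
R_strand = ρL/A = (2.51×10^-8)(322)/(3.370e-09) = 2399 Ω
R_total = R_strand/N = 2399/3 = 800 Ω

800 Ω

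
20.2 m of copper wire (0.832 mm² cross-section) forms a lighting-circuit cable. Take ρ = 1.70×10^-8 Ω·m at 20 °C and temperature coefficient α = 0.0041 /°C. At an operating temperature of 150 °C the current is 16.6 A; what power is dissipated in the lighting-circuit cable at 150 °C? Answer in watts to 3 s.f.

174 W

A = 0.832 mm² = 8.320e-07 m²
R₍20₎ = ρL/A = (1.70×10^-8)(20.2)/(8.320e-07) = 0.4127 Ω
R₍150₎ = R₍20₎(1 + αΔT) = 0.4127 × (1 + 0.0041×130) = 0.6327 Ω
P = I²R = (16.6)² × 0.6327 = 174 W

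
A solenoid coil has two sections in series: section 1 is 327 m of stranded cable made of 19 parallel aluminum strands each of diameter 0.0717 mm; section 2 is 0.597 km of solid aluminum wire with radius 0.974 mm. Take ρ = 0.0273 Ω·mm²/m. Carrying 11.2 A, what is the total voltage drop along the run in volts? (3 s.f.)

ρ = 0.0273 Ω·mm²/m = 2.73×10^-8 Ω·m
Section 1: A_strand = π(3.5850e-05)² = 4.038e-09 m²; R₁ = ρL/(N·A_s) = (2.73×10^-8)(327)/(19×4.038e-09) = 116.4 Ω
Section 2: A = πr² = π(9.7400e-04 m)² = 2.980e-06 m²
R₂ = (2.73×10^-8)(597)/(2.980e-06) = 5.469 Ω
R = R₁ + R₂ = 121.8 Ω
V = IR = 11.2 × 121.8 = 1360 V

1360 V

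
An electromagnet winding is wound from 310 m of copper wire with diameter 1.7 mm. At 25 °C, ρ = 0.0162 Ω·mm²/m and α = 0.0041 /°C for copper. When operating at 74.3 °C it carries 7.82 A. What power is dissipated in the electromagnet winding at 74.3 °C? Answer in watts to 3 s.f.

ρ = 0.0162 Ω·mm²/m = 1.62×10^-8 Ω·m
A = π(d/2)² = π(8.5000e-04 m)² = 2.270e-06 m²
R₍25₎ = ρL/A = (1.62×10^-8)(310)/(2.270e-06) = 2.213 Ω
R₍74.3₎ = R₍25₎(1 + αΔT) = 2.213 × (1 + 0.0041×49.3) = 2.66 Ω
P = I²R = (7.82)² × 2.66 = 163 W

163 W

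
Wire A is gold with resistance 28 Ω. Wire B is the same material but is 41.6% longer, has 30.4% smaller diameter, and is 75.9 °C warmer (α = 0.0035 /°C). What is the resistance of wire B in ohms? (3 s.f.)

104 Ω

R ∝ ρL/d² with ρ ∝ (1+αΔT), so R_B/R_A = (1 + 41.6/100) × (1 − 30.4/100)⁻² × (1 + 0.0035×75.9)
= 1.416 × 2.064 × 1.266 = 3.7
R_B = 3.7 × 28 = 104 Ω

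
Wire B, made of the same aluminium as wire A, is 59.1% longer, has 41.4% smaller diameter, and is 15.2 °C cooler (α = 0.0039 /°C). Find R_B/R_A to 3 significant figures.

4.36

R ∝ ρL/d² with ρ ∝ (1+αΔT), so R_B/R_A = (1 + 59.1/100) × (1 − 41.4/100)⁻² × (1 − 0.0039×15.2)
= 1.591 × 2.912 × 0.9407 = 4.36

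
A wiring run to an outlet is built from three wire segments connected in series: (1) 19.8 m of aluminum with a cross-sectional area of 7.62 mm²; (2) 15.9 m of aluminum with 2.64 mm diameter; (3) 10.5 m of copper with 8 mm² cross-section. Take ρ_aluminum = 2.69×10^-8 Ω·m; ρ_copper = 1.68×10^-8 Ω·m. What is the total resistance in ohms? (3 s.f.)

0.170 Ω

Seg 1: A = 7.62 mm² = 7.620e-06 m²
R_1 = (2.69×10^-8)(19.8)/(7.620e-06) = 0.0699 Ω
Seg 2: A = π(d/2)² = π(1.3200e-03 m)² = 5.474e-06 m²
R_2 = (2.69×10^-8)(15.9)/(5.474e-06) = 0.07814 Ω
Seg 3: A = 8 mm² = 8.000e-06 m²
R_3 = (1.68×10^-8)(10.5)/(8.000e-06) = 0.02205 Ω
R_total = R_1 + R_2 + R_3 = 0.170 Ω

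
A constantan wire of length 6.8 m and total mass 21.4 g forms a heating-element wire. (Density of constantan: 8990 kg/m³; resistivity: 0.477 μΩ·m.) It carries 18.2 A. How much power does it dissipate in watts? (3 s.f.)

3070 W

ρ = 0.477 μΩ·m = 4.77×10^-7 Ω·m
A = m/(density·L) = 0.0214/(8990×6.8) = 3.5006e-07 m²
R = ρL/A = (4.77×10^-7)(6.8)/(3.5006e-07) = 9.266 Ω
P = I²R = (18.2)² × 9.266 = 3070 W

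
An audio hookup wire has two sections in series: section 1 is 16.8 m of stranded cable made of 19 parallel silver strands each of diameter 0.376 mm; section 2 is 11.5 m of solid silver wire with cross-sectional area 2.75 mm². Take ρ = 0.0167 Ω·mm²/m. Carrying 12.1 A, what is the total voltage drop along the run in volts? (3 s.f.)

ρ = 0.0167 Ω·mm²/m = 1.67×10^-8 Ω·m
Section 1: A_strand = π(1.8800e-04)² = 1.110e-07 m²; R₁ = ρL/(N·A_s) = (1.67×10^-8)(16.8)/(19×1.110e-07) = 0.133 Ω
Section 2: A = 2.75 mm² = 2.750e-06 m²
R₂ = (1.67×10^-8)(11.5)/(2.750e-06) = 0.06984 Ω
R = R₁ + R₂ = 0.2028 Ω
V = IR = 12.1 × 0.2028 = 2.45 V

2.45 V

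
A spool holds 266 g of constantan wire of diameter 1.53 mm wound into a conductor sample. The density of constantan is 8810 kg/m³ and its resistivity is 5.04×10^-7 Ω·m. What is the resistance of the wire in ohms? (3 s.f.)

4.50 Ω

A = π(d/2)² = π(7.6500e-04 m)² = 1.8385e-06 m²
L = m/(density·A) = 0.266/(8810×1.8385e-06) = 16.42 m
R = ρL/A = (5.04×10^-7)(16.42)/(1.8385e-06) = 4.50 Ω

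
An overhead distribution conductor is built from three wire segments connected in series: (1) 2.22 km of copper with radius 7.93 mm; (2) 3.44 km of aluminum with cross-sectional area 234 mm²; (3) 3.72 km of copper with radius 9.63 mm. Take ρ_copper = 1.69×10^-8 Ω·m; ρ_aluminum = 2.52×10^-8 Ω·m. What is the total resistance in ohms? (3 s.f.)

Seg 1: A = πr² = π(7.9300e-03 m)² = 1.976e-04 m²
R_1 = (1.69×10^-8)(2220)/(1.976e-04) = 0.1899 Ω
Seg 2: A = 234 mm² = 2.340e-04 m²
R_2 = (2.52×10^-8)(3440)/(2.340e-04) = 0.3705 Ω
Seg 3: A = πr² = π(9.6300e-03 m)² = 2.913e-04 m²
R_3 = (1.69×10^-8)(3720)/(2.913e-04) = 0.2158 Ω
R_total = R_1 + R_2 + R_3 = 0.776 Ω

0.776 Ω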